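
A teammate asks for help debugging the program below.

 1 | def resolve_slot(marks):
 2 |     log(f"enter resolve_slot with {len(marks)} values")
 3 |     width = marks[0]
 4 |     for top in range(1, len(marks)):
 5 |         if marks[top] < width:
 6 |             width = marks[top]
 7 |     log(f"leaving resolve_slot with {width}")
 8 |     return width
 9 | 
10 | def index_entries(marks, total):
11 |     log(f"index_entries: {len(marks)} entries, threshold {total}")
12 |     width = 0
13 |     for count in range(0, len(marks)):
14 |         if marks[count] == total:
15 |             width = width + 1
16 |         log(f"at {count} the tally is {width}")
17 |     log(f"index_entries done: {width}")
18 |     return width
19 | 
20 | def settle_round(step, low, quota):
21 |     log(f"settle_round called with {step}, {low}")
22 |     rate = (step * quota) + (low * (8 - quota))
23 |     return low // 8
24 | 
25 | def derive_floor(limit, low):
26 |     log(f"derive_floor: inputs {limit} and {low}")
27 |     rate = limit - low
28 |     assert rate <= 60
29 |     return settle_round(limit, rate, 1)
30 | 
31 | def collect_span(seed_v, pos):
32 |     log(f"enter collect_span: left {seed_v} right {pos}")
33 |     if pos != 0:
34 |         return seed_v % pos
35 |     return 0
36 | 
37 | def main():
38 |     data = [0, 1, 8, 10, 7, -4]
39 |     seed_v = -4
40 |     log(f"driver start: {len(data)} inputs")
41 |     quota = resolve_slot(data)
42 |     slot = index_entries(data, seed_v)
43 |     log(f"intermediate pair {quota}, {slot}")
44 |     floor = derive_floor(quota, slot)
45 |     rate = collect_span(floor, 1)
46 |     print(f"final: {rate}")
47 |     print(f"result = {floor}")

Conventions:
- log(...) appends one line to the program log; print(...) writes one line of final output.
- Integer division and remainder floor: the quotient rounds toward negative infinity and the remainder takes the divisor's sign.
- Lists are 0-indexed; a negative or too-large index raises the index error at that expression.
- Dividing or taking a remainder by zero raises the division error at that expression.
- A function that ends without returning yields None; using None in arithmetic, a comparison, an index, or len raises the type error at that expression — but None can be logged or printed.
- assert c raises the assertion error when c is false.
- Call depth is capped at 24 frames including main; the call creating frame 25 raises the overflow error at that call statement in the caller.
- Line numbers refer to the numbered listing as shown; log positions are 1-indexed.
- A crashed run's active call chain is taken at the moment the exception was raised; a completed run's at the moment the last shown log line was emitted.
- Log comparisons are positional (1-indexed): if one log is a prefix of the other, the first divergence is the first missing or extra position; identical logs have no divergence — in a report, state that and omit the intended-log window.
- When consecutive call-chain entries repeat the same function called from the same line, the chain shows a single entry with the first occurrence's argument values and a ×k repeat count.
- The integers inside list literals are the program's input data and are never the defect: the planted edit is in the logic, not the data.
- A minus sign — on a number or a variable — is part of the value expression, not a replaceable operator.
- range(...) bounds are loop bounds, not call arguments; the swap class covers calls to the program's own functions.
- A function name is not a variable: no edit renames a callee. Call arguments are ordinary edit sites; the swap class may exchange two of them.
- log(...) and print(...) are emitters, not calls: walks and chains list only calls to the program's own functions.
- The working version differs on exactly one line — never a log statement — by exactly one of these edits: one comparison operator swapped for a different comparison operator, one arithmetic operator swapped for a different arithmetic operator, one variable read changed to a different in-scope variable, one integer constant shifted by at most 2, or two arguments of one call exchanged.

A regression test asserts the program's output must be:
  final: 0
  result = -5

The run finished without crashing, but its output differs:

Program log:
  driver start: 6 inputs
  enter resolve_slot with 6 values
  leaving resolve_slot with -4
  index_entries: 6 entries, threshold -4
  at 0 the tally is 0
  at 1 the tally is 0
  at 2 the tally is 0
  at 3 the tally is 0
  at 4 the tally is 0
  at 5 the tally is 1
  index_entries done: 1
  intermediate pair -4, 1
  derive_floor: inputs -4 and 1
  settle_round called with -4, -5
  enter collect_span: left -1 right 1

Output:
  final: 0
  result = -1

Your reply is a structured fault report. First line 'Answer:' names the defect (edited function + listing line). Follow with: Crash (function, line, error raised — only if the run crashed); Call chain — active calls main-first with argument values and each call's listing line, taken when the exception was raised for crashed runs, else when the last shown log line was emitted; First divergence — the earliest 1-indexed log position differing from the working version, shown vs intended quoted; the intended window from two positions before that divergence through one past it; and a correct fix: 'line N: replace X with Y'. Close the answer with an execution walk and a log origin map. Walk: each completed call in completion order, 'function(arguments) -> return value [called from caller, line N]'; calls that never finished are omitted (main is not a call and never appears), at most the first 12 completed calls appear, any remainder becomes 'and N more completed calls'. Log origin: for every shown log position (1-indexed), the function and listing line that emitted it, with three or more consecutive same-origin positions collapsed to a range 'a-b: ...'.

Answer: the defect is in settle_round at line 23.
The tell: The log first diverges at position 15: the faulty run prints 'enter collect_span: left -1 right 1' where the working version prints 'enter collect_span: left -5 right 1'.
Call chain: main -> collect_span(-1, 1) (called at line 45).
First divergence: position 15; shown 'enter collect_span: left -1 right 1' vs intended 'enter collect_span: left -5 right 1'.
Intended log window:
  13: derive_floor: inputs -4 and 1
  14: settle_round called with -4, -5
  15: enter collect_span: left -5 right 1
Execution walk:
  resolve_slot([0, 1, 8, 10, 7, -4]) -> -4  [called from main, line 41]
  index_entries([0, 1, 8, 10, 7, -4], -4) -> 1  [called from main, line 42]
  settle_round(-4, -5, 1) -> -1  [called from derive_floor, line 29]
  derive_floor(-4, 1) -> -1  [called from main, line 44]
  collect_span(-1, 1) -> 0  [called from main, line 45]
Log line origins:
  1 — main, line 40
  2 — resolve_slot, line 2
  3 — resolve_slot, line 7
  4 — index_entries, line 11
  5-10 — index_entries, line 16
  11 — index_entries, line 17
  12 — main, line 43
  13 — derive_floor, line 26
  14 — settle_round, line 21
  15 — collect_span, line 32
A correct fix: line 23: replace `low` with `rate`.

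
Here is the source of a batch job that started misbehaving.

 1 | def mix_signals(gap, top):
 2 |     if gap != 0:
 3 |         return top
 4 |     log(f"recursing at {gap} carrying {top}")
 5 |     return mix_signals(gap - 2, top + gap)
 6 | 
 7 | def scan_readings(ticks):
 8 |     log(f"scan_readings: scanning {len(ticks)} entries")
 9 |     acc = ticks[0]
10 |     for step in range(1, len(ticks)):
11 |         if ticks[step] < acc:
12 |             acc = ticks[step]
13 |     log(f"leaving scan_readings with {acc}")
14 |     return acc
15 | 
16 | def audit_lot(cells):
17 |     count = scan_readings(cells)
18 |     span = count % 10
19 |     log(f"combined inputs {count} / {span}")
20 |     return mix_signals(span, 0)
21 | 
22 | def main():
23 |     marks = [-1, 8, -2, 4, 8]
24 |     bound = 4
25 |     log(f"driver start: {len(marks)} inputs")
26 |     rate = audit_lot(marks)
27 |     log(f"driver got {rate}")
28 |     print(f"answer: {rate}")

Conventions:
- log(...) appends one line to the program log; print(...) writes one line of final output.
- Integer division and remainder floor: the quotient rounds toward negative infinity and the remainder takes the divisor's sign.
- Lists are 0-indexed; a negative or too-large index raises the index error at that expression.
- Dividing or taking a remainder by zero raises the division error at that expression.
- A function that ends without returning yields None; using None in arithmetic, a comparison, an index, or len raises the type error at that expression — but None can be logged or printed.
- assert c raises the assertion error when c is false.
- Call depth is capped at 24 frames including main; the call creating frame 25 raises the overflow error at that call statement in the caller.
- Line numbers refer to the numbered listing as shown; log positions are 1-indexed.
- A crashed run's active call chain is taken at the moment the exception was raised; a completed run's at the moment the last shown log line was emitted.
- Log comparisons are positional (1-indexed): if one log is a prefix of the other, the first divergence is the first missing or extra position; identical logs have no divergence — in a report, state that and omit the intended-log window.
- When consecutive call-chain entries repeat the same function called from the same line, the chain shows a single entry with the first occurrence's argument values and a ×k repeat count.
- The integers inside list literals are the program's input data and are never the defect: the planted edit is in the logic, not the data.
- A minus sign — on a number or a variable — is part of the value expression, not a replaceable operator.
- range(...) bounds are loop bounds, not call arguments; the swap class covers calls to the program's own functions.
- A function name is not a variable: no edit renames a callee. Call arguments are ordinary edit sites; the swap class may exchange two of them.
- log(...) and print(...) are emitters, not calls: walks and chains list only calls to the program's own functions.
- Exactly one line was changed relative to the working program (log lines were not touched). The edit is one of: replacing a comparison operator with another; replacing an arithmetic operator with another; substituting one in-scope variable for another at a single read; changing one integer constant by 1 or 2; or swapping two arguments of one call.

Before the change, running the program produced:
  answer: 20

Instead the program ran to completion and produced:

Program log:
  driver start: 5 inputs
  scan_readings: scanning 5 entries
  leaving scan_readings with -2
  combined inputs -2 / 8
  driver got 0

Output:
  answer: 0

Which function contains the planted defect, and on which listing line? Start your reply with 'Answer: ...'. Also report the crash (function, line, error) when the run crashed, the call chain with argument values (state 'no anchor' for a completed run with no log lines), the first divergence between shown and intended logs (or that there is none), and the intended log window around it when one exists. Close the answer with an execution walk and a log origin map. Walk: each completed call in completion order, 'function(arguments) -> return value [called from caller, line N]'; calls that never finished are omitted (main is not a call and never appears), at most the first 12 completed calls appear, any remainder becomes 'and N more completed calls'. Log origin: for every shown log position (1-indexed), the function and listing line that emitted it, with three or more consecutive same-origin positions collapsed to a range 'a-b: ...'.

Answer: the defect is in mix_signals at line 2.
Key observation: At log position 5 the runs split — shown 'driver got 0', but the working version logs 'recursing at 8 carrying 0'.
Call chain: main.
First divergence: at position 5 the run shows 'driver got 0' where the working version logs 'recursing at 8 carrying 0'.
Intended log window:
  3: leaving scan_readings with -2
  4: combined inputs -2 / 8
  5: recursing at 8 carrying 0
  6: recursing at 6 carrying 8
Execution walk:
  scan_readings([-1, 8, -2, 4, 8]) -> -2  [called from audit_lot, line 17]
  mix_signals(8, 0) -> 0  [called from audit_lot, line 20]
  audit_lot([-1, 8, -2, 4, 8]) -> 0  [called from main, line 26]
Log origin:
  1 — main, line 25
  2 — scan_readings, line 8
  3 — scan_readings, line 13
  4 — audit_lot, line 19
  5 — main, line 27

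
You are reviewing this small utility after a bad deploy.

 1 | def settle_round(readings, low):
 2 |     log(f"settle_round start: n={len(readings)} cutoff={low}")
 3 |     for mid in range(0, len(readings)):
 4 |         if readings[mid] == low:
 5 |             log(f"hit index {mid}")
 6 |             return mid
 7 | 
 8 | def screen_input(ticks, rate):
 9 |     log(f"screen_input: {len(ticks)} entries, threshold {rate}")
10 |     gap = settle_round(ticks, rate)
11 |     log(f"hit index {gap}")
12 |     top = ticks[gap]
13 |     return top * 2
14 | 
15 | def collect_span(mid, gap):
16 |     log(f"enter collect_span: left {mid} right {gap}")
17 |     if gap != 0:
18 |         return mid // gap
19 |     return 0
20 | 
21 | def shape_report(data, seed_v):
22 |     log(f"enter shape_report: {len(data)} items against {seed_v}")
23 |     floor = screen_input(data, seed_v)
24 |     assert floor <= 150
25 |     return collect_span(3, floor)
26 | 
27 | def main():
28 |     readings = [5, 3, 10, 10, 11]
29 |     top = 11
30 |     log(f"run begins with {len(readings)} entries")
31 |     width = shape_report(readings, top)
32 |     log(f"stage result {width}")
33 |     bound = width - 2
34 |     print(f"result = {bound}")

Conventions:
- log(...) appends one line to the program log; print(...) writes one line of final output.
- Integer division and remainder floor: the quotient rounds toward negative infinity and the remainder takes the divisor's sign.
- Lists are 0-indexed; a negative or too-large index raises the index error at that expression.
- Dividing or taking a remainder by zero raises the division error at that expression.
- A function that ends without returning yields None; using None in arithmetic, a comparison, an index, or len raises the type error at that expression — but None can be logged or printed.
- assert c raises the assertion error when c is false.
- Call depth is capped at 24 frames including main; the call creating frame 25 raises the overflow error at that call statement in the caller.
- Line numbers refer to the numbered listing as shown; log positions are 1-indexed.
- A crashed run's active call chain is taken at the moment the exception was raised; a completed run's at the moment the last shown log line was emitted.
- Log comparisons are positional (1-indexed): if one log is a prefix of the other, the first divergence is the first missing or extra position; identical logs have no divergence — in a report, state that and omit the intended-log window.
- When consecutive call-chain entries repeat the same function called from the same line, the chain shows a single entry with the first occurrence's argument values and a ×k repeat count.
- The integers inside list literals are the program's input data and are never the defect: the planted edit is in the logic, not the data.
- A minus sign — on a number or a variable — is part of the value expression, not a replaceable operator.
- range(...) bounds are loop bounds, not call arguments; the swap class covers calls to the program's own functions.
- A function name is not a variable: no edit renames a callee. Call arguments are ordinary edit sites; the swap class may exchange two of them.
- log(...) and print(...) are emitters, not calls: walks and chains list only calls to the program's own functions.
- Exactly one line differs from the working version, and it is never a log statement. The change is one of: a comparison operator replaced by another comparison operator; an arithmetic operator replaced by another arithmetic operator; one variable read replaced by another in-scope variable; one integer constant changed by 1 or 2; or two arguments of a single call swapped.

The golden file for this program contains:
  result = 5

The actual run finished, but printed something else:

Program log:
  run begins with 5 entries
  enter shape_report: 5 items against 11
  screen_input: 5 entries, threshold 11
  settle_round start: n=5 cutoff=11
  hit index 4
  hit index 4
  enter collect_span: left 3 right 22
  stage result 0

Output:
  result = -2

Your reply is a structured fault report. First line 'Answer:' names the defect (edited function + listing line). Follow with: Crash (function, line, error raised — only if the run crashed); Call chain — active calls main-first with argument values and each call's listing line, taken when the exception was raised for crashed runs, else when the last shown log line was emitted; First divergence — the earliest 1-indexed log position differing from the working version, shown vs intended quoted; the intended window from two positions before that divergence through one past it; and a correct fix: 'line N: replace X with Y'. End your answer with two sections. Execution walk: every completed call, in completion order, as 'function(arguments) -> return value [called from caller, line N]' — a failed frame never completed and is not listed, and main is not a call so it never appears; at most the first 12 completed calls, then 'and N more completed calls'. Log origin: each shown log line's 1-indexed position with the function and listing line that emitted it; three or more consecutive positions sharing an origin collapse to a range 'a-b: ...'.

Answer: the defect is in shape_report at line 25.
Key fact: Position 7 is the first bad log line: 'enter collect_span: left 3 right 22' should read 'enter collect_span: left 22 right 3'.
Call chain: main.
First divergence: position 7 — shown 'enter collect_span: left 3 right 22', intended 'enter collect_span: left 22 right 3'.
Intended log window:
  5: hit index 4
  6: hit index 4
  7: enter collect_span: left 22 right 3
  8: stage result 7
Execution walk:
  settle_round([5, 3, 10, 10, 11], 11) -> 4  [called from screen_input, line 10]
  screen_input([5, 3, 10, 10, 11], 11) -> 22  [called from shape_report, line 23]
  collect_span(3, 22) -> 0  [called from shape_report, line 25]
  shape_report([5, 3, 10, 10, 11], 11) -> 0  [called from main, line 31]
Origin of each log line:
  1: from main, line 30
  2: from shape_report, line 22
  3: from screen_input, line 9
  4: from settle_round, line 2
  5: from settle_round, line 5
  6: from screen_input, line 11
  7: from collect_span, line 16
  8: from main, line 32
A correct fix: line 25: replace `collect_span(3, floor)` with `collect_span(floor, 3)`.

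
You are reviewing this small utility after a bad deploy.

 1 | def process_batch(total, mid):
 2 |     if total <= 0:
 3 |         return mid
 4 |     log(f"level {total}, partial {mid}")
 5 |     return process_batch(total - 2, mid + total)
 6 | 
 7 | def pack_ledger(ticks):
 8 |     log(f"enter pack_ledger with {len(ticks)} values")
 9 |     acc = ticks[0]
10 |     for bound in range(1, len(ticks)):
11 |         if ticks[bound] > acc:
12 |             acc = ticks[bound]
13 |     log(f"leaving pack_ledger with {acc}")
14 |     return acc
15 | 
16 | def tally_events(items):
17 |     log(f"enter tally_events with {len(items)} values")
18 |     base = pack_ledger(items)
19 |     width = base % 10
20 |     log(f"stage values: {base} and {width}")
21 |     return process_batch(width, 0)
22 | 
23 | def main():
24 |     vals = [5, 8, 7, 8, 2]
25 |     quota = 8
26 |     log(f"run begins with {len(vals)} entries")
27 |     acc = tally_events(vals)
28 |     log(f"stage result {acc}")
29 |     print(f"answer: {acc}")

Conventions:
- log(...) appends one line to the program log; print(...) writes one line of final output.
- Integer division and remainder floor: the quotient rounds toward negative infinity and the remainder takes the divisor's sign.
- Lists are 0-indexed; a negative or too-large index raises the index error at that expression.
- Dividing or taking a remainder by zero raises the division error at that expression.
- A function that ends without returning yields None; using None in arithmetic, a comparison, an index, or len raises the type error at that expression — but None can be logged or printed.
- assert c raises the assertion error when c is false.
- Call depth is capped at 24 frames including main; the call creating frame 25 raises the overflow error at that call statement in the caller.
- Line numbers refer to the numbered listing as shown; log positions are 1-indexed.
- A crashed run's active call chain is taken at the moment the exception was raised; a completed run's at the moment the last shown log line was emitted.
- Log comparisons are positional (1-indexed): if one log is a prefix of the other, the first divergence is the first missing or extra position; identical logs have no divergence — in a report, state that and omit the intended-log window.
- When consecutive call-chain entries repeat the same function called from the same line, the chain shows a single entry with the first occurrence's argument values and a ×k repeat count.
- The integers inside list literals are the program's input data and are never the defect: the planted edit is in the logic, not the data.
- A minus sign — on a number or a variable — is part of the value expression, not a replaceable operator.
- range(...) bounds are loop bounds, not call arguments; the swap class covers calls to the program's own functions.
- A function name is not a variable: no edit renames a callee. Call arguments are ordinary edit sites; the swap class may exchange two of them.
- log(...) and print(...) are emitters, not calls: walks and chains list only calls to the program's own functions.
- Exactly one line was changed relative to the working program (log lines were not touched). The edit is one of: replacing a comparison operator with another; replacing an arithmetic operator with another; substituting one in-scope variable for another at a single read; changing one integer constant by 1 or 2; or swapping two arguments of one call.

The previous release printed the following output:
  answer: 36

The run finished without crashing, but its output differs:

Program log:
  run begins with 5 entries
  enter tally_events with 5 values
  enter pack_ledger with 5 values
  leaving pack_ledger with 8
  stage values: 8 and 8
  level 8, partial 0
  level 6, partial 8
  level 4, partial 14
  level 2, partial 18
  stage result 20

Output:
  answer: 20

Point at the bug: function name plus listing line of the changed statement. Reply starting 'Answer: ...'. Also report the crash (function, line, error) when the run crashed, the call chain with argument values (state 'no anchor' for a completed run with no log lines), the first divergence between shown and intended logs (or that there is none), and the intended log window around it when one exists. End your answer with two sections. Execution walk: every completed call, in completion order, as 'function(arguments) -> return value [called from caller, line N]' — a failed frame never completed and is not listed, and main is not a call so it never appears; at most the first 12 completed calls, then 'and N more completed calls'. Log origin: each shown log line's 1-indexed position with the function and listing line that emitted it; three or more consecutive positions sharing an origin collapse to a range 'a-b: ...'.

Answer: the defect is in process_batch at line 5.
Key fact: At log position 7 the runs split — shown 'level 6, partial 8', but the working version logs 'level 7, partial 8'.
Call chain: main.
First divergence: position 7 — the shown line 'level 6, partial 8' should read 'level 7, partial 8'.
Intended log window:
  5: stage values: 8 and 8
  6: level 8, partial 0
  7: level 7, partial 8
  8: level 6, partial 15
Execution walk:
  pack_ledger([5, 8, 7, 8, 2]) -> 8  [called from tally_events, line 18]
  process_batch(0, 20) -> 20  [called from process_batch, line 5]
  process_batch(2, 18) -> 20  [called from process_batch, line 5]
  process_batch(4, 14) -> 20  [called from process_batch, line 5]
  process_batch(6, 8) -> 20  [called from process_batch, line 5]
  process_batch(8, 0) -> 20  [called from tally_events, line 21]
  tally_events([5, 8, 7, 8, 2]) -> 20  [called from main, line 27]
Log line origins:
  1 — main, line 26
  2 — tally_events, line 17
  3 — pack_ledger, line 8
  4 — pack_ledger, line 13
  5 — tally_events, line 20
  6-9 — process_batch, line 4
  10 — main, line 28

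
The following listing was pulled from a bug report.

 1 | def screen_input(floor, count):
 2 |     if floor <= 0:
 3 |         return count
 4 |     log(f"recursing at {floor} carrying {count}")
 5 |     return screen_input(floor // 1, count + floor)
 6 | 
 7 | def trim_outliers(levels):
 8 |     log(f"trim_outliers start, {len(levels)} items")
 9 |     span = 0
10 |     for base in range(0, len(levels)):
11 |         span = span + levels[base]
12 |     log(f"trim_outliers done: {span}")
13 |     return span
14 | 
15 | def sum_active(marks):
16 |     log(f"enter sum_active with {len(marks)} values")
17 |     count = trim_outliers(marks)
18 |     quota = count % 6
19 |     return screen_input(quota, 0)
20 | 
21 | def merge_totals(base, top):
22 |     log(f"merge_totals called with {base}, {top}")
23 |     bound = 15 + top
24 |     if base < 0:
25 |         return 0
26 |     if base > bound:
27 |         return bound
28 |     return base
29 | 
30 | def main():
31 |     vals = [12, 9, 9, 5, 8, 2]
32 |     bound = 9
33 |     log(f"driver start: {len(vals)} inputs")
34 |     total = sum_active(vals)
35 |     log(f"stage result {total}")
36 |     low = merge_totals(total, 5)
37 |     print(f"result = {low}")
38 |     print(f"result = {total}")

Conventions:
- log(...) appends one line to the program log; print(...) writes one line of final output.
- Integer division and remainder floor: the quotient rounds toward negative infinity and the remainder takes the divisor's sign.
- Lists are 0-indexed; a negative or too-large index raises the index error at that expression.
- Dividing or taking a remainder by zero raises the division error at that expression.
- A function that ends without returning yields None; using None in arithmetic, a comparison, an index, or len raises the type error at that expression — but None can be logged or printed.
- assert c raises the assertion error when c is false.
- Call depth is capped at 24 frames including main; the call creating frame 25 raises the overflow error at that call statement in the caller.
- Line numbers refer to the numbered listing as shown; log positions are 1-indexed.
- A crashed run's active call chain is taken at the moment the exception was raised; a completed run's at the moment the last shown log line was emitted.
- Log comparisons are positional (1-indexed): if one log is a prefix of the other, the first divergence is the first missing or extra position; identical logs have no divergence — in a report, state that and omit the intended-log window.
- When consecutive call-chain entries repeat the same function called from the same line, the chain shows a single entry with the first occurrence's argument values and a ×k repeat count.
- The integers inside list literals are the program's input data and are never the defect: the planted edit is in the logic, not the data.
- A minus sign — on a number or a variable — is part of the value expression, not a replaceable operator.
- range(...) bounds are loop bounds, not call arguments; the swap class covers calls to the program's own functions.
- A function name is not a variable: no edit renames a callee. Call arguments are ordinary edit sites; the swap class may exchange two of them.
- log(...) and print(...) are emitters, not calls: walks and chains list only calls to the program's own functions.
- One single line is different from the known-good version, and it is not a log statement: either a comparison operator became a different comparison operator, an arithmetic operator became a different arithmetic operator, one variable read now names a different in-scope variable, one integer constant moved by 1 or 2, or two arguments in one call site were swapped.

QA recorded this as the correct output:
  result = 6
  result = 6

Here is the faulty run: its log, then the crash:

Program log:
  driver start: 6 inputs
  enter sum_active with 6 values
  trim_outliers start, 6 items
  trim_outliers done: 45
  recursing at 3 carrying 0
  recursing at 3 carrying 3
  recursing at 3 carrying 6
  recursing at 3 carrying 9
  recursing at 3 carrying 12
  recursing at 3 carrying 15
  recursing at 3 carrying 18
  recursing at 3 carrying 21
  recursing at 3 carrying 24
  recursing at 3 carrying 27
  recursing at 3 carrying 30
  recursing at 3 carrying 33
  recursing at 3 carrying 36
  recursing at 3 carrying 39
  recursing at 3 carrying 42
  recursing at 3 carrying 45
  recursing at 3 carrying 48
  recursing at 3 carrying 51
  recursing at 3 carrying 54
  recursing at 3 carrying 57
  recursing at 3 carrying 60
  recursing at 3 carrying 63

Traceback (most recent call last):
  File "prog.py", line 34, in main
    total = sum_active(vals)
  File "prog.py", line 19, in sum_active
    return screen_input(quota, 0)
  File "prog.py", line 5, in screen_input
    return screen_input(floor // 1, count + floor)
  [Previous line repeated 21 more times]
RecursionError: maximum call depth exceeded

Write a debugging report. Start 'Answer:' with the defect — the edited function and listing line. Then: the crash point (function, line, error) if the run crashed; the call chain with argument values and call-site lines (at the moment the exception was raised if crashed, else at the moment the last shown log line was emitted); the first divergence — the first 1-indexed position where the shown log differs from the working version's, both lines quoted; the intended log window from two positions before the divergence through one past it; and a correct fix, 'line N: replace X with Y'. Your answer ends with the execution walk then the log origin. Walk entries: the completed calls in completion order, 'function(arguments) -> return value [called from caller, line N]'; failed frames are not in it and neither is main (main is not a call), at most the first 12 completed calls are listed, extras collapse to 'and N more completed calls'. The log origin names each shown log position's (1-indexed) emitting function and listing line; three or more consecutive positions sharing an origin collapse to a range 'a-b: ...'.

Answer: the defect is in screen_input at line 5.
Key observation: The earliest visible damage is log position 6 — 'recursing at 3 carrying 3' rather than the intended 'recursing at 2 carrying 3'.
Crash: screen_input, line 5, RecursionError.
Call chain: main -> sum_active([12, 9, 9, 5, 8, 2]) (called at line 34) -> screen_input(3, 0) (called at line 19) -> screen_input(3, 3) (called at line 5) ×21.
First divergence: position 6; shown 'recursing at 3 carrying 3' vs intended 'recursing at 2 carrying 3'.
Intended log window:
  4: trim_outliers done: 45
  5: recursing at 3 carrying 0
  6: recursing at 2 carrying 3
  7: recursing at 1 carrying 5
Execution walk:
  trim_outliers([12, 9, 9, 5, 8, 2]) -> 45  [called from sum_active, line 17]
Log origins:
  1: emitted by main (line 33)
  2: emitted by sum_active (line 16)
  3: emitted by trim_outliers (line 8)
  4: emitted by trim_outliers (line 12)
  5-26: emitted by screen_input (line 4)
A correct fix: line 5: replace `//` with `-`.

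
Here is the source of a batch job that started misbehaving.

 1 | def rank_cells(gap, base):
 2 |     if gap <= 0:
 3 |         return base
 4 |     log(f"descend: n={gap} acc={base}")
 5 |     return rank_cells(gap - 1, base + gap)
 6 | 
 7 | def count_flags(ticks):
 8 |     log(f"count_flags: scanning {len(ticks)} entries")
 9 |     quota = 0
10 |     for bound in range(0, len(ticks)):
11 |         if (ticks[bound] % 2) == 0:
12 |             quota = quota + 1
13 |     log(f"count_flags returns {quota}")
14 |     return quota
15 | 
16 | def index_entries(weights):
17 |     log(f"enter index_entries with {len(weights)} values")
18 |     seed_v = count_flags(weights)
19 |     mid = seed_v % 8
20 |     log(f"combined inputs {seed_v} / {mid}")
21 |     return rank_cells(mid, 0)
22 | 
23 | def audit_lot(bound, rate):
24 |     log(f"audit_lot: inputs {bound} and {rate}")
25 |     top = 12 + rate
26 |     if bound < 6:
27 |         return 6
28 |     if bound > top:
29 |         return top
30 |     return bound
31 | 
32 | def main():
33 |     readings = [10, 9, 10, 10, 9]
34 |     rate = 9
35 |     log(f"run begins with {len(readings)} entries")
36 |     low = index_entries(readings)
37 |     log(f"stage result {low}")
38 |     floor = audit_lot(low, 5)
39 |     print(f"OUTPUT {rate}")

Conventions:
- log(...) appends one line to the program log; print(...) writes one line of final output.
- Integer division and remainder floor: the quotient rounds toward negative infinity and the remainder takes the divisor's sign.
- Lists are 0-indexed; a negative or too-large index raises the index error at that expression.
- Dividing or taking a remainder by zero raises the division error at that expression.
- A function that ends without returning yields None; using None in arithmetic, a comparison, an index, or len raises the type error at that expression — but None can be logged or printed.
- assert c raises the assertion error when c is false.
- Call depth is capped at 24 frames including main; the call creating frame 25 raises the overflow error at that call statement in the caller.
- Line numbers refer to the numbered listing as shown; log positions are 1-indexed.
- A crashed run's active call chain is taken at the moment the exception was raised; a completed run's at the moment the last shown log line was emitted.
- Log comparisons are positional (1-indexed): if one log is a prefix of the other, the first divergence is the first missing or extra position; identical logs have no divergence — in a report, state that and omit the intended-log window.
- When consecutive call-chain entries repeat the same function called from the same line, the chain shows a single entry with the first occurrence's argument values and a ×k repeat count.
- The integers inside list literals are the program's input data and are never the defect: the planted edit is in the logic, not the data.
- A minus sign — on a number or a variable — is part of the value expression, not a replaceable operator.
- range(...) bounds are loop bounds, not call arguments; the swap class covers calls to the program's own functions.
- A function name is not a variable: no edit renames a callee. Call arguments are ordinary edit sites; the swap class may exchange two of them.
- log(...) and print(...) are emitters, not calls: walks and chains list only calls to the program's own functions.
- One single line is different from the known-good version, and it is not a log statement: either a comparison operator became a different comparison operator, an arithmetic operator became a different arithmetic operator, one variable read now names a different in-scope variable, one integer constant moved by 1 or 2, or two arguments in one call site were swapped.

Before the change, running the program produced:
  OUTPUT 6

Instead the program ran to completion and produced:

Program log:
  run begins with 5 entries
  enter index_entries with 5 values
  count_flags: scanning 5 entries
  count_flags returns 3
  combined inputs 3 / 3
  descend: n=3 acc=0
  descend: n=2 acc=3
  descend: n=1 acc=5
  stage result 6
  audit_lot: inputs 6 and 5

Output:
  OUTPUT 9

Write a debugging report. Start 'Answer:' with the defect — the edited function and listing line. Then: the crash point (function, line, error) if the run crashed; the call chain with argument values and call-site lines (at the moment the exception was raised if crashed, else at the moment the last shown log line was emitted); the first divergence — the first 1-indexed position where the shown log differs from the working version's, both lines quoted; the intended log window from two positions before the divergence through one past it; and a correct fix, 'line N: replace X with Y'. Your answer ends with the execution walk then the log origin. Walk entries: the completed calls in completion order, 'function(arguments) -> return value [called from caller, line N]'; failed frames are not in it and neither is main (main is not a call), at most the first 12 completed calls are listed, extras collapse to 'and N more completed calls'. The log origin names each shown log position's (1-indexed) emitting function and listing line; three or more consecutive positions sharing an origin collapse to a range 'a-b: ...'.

Answer: the defect is in main at line 39.
Core observation: Nothing in the log betrays the bug — only the output does.
Call chain: main -> audit_lot(6, 5) (called at line 38).
First divergence: none — the logs agree in full.
Execution walk:
  count_flags([10, 9, 10, 10, 9]) -> 3  [called from index_entries, line 18]
  rank_cells(0, 6) -> 6  [called from rank_cells, line 5]
  rank_cells(1, 5) -> 6  [called from rank_cells, line 5]
  rank_cells(2, 3) -> 6  [called from rank_cells, line 5]
  rank_cells(3, 0) -> 6  [called from index_entries, line 21]
  index_entries([10, 9, 10, 10, 9]) -> 6  [called from main, line 36]
  audit_lot(6, 5) -> 6  [called from main, line 38]
Log origin:
  1: logged in main at line 35
  2: logged in index_entries at line 17
  3: logged in count_flags at line 8
  4: logged in count_flags at line 13
  5: logged in index_entries at line 20
  6-8: logged in rank_cells at line 4
  9: logged in main at line 37
  10: logged in audit_lot at line 24
A correct fix: line 39: replace `rate` with `floor`.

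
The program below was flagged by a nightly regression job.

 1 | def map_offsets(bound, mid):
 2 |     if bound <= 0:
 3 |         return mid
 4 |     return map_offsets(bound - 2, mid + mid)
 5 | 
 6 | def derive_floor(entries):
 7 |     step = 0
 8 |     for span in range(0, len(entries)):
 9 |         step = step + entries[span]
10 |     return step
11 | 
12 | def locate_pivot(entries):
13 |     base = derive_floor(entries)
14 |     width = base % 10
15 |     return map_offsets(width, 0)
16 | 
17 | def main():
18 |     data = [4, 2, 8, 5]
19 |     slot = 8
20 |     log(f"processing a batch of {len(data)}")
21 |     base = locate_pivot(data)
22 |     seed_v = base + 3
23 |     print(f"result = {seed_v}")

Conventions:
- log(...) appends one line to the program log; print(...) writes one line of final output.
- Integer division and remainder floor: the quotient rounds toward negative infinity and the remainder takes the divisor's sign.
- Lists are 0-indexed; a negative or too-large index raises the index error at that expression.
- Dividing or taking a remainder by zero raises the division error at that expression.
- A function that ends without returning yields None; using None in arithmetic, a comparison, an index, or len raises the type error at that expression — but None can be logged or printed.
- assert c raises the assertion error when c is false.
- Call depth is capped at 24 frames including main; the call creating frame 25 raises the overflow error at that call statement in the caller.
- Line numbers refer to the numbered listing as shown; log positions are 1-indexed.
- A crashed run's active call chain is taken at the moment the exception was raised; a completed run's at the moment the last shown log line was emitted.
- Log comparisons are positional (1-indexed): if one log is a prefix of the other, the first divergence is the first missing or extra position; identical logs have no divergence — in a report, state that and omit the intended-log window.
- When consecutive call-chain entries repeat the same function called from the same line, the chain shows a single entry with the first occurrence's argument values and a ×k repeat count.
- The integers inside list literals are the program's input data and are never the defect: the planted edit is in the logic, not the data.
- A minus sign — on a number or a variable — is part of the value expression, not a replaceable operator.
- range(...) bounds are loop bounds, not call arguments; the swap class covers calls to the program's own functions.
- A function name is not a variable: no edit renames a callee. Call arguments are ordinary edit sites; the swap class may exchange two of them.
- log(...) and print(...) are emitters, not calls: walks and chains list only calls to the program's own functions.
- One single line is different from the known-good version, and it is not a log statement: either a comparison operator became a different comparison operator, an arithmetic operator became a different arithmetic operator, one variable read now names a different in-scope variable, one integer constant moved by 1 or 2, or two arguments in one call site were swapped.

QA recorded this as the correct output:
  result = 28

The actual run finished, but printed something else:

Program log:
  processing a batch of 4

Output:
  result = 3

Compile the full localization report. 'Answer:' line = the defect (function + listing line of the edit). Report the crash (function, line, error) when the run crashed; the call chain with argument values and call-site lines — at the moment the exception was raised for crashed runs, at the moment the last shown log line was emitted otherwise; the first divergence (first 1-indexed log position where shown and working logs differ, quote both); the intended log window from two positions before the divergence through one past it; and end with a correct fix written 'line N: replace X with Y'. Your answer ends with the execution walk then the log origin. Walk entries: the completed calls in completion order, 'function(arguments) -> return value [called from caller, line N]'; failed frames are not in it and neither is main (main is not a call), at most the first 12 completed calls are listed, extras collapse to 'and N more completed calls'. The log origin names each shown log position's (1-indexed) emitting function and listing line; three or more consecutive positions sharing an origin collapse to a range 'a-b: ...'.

Answer: the defect is in map_offsets at line 4.
Core observation: Nothing in the log betrays the bug — only the output does.
Call chain: main.
First divergence: none; the two logs match at every position.
Execution walk:
  derive_floor([4, 2, 8, 5]) -> 19  [called from locate_pivot, line 13]
  map_offsets(-1, 0) -> 0  [called from map_offsets, line 4]
  map_offsets(1, 0) -> 0  [called from map_offsets, line 4]
  map_offsets(3, 0) -> 0  [called from map_offsets, line 4]
  map_offsets(5, 0) -> 0  [called from map_offsets, line 4]
  map_offsets(7, 0) -> 0  [called from map_offsets, line 4]
  map_offsets(9, 0) -> 0  [called from locate_pivot, line 15]
  locate_pivot([4, 2, 8, 5]) -> 0  [called from main, line 21]
Log line origins:
  1: logged in main at line 20
A correct fix: line 4: replace `mid + mid` with `mid + bound`.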